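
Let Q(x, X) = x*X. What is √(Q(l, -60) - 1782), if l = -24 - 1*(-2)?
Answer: I*√462 ≈ 21.494*I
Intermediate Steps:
l = -22 (l = -24 + 2 = -22)
Q(x, X) = X*x
√(Q(l, -60) - 1782) = √(-60*(-22) - 1782) = √(1320 - 1782) = √(-462) = I*√462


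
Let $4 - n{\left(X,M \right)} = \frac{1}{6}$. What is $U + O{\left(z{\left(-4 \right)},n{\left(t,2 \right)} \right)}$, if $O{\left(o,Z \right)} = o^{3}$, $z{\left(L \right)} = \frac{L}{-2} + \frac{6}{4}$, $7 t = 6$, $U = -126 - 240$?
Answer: $- \frac{2585}{8} \approx -323.13$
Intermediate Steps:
$U = -366$ ($U = -126 - 240 = -366$)
$t = \frac{6}{7}$ ($t = \frac{1}{7} \cdot 6 = \frac{6}{7} \approx 0.85714$)
$n{\left(X,M \right)} = \frac{23}{6}$ ($n{\left(X,M \right)} = 4 - \frac{1}{6} = \frac{23}{6}$)
$z{\left(L \right)} = \frac{3}{2} - \frac{L}{2}$ ($z{\left(L \right)} = L \left(- \frac{1}{2}\right) + 6 \cdot \frac{1}{4} = - \frac{L}{2} + \frac{3}{2} = \frac{3}{2} - \frac{L}{2}$)
$U + O{\left(z{\left(-4 \right)},n{\left(t,2 \right)} \right)} = -366 + \left(\frac{3}{2} - -2\right)^{3} = -366 + \left(\frac{3}{2} + 2\right)^{3} = -366 + \left(\frac{7}{2}\right)^{3} = -366 + \frac{343}{8} = - \frac{2585}{8}$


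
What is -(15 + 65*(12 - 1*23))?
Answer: 700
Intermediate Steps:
-(15 + 65*(12 - 1*23)) = -(15 + 65*(12 - 23)) = -(15 + 65*(-11)) = -(15 - 715) = -1*(-700) = 700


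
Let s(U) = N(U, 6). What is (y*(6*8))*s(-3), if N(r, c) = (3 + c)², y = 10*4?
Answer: 155520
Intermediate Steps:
y = 40
s(U) = 81 (s(U) = (3 + 6)² = 9² = 81)
(y*(6*8))*s(-3) = (40*(6*8))*81 = (40*48)*81 = 1920*81 = 155520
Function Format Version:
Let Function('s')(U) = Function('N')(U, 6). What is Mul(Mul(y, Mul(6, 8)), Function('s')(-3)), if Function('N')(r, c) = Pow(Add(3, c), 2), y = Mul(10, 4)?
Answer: 155520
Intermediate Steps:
y = 40
Function('s')(U) = 81 (Function('s')(U) = Pow(Add(3, 6), 2) = Pow(9, 2) = 81)
Mul(Mul(y, Mul(6, 8)), Function('s')(-3)) = Mul(Mul(40, Mul(6, 8)), 81) = Mul(Mul(40, 48), 81) = Mul(1920, 81) = 155520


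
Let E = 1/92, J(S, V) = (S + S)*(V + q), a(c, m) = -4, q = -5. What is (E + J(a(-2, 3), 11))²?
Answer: 19492225/8464 ≈ 2303.0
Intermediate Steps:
J(S, V) = 2*S*(-5 + V) (J(S, V) = (S + S)*(V - 5) = (2*S)*(-5 + V) = 2*S*(-5 + V))
E = 1/92 ≈ 0.010870
(E + J(a(-2, 3), 11))² = (1/92 + 2*(-4)*(-5 + 11))² = (1/92 + 2*(-4)*6)² = (1/92 - 48)² = (-4415/92)² = 19492225/8464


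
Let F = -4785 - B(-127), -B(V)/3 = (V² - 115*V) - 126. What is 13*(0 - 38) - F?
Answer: -87533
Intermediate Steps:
B(V) = 378 - 3*V² + 345*V (B(V) = -3*((V² - 115*V) - 126) = -3*(-126 + V² - 115*V) = 378 - 3*V² + 345*V)
F = 87039 (F = -4785 - (378 - 3*(-127)² + 345*(-127)) = -4785 - (378 - 3*16129 - 43815) = -4785 - (378 - 48387 - 43815) = -4785 - 1*(-91824) = -4785 + 91824 = 87039)
13*(0 - 38) - F = 13*(0 - 38) - 1*87039 = 13*(-38) - 87039 = -494 - 87039 = -87533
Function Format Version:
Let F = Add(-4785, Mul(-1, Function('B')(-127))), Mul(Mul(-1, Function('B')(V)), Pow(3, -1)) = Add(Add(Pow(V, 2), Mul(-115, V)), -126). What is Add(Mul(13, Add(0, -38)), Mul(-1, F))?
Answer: -87533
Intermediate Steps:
Function('B')(V) = Add(378, Mul(-3, Pow(V, 2)), Mul(345, V)) (Function('B')(V) = Mul(-3, Add(Add(Pow(V, 2), Mul(-115, V)), -126)) = Mul(-3, Add(-126, Pow(V, 2), Mul(-115, V))) = Add(378, Mul(-3, Pow(V, 2)), Mul(345, V)))
F = 87039 (F = Add(-4785, Mul(-1, Add(378, Mul(-3, Pow(-127, 2)), Mul(345, -127)))) = Add(-4785, Mul(-1, Add(378, Mul(-3, 16129), -43815))) = Add(-4785, Mul(-1, Add(378, -48387, -43815))) = Add(-4785, Mul(-1, -91824)) = Add(-4785, 91824) = 87039)
Add(Mul(13, Add(0, -38)), Mul(-1, F)) = Add(Mul(13, Add(0, -38)), Mul(-1, 87039)) = Add(Mul(13, -38), -87039) = Add(-494, -87039) = -87533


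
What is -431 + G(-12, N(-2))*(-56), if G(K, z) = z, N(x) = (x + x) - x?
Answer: -319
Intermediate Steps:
N(x) = x (N(x) = 2*x - x = x)
-431 + G(-12, N(-2))*(-56) = -431 - 2*(-56) = -431 + 112 = -319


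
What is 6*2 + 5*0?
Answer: 12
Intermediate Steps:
6*2 + 5*0 = 12 + 0 = 12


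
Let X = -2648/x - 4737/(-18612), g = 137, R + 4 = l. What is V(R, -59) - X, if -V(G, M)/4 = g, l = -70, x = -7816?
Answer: -3325192991/6061308 ≈ -548.59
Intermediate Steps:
R = -74 (R = -4 - 70 = -74)
V(G, M) = -548 (V(G, M) = -4*137 = -548)
X = 3596207/6061308 (X = -2648/(-7816) - 4737/(-18612) = -2648*(-1/7816) - 4737*(-1/18612) = 331/977 + 1579/6204 = 3596207/6061308 ≈ 0.59331)
V(R, -59) - X = -548 - 1*3596207/6061308 = -548 - 3596207/6061308 = -3325192991/6061308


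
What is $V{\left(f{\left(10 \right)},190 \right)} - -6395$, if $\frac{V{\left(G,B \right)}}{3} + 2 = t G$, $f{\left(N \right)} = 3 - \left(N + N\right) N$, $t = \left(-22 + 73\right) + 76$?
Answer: $-68668$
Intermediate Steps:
$t = 127$ ($t = 51 + 76 = 127$)
$f{\left(N \right)} = 3 - 2 N^{2}$ ($f{\left(N \right)} = 3 - 2 N N = 3 - 2 N^{2}$)
$V{\left(G,B \right)} = -6 + 381 G$ ($V{\left(G,B \right)} = -6 + 3 \cdot 127 G = -6 + 381 G$)
$V{\left(f{\left(10 \right)},190 \right)} - -6395 = \left(-6 + 381 \left(3 - 2 \cdot 10^{2}\right)\right) - -6395 = \left(-6 + 381 \left(3 - 200\right)\right) + 6395 = \left(-6 + 381 \left(-197\right)\right) + 6395 = \left(-6 - 75057\right) + 6395 = -75063 + 6395 = -68668$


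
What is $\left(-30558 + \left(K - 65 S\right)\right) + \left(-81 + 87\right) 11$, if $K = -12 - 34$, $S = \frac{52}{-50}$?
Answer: $- \frac{152352}{5} \approx -30470.0$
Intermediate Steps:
$S = - \frac{26}{25}$ ($S = 52 \left(- \frac{1}{50}\right) = - \frac{26}{25} \approx -1.04$)
$K = -46$ ($K = -12 - 34 = -46$)
$\left(-30558 + \left(K - 65 S\right)\right) + \left(-81 + 87\right) 11 = \left(-30558 - - \frac{108}{5}\right) + \left(-81 + 87\right) 11 = \left(-30558 + \left(-46 + \frac{338}{5}\right)\right) + 6 \cdot 11 = \left(-30558 + \frac{108}{5}\right) + 66 = - \frac{152682}{5} + 66 = - \frac{152352}{5}$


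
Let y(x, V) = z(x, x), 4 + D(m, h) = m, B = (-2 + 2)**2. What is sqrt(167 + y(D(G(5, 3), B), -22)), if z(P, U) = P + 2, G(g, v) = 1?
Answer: sqrt(166) ≈ 12.884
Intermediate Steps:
B = 0 (B = 0**2 = 0)
D(m, h) = -4 + m
z(P, U) = 2 + P
y(x, V) = 2 + x
sqrt(167 + y(D(G(5, 3), B), -22)) = sqrt(167 + (2 + (-4 + 1))) = sqrt(167 + (2 - 3)) = sqrt(167 - 1) = sqrt(166)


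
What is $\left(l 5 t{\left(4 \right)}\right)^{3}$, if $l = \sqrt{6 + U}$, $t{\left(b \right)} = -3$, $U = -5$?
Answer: $-3375$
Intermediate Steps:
$l = 1$ ($l = \sqrt{6 - 5} = \sqrt{1} = 1$)
$\left(l 5 t{\left(4 \right)}\right)^{3} = \left(1 \cdot 5 \left(-3\right)\right)^{3} = \left(5 \left(-3\right)\right)^{3} = \left(-15\right)^{3} = -3375$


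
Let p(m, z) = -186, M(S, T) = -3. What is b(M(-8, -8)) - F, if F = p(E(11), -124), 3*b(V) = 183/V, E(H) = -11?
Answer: 497/3 ≈ 165.67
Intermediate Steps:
b(V) = 61/V (b(V) = (183/V)/3 = 61/V)
F = -186
b(M(-8, -8)) - F = 61/(-3) - 1*(-186) = 61*(-1/3) + 186 = -61/3 + 186 = 497/3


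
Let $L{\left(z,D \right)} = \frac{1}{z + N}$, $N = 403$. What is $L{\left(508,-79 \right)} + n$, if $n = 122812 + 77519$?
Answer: $\frac{182501542}{911} \approx 2.0033 \cdot 10^{5}$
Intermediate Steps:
$n = 200331$
$L{\left(z,D \right)} = \frac{1}{403 + z}$ ($L{\left(z,D \right)} = \frac{1}{z + 403} = \frac{1}{403 + z}$)
$L{\left(508,-79 \right)} + n = \frac{1}{403 + 508} + 200331 = \frac{1}{911} + 200331 = \frac{182501542}{911}$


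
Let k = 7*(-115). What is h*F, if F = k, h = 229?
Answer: -184345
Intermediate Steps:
k = -805
F = -805
h*F = 229*(-805) = -184345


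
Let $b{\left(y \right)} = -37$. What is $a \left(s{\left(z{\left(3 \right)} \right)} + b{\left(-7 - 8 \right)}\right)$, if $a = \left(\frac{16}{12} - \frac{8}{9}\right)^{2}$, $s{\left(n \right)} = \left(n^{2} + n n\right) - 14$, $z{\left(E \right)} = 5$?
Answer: $- \frac{16}{81} \approx -0.19753$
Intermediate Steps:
$s{\left(n \right)} = -14 + 2 n^{2}$ ($s{\left(n \right)} = \left(n^{2} + n^{2}\right) - 14 = 2 n^{2} - 14 = -14 + 2 n^{2}$)
$a = \frac{16}{81}$ ($a = \left(16 \cdot \frac{1}{12} - \frac{8}{9}\right)^{2} = \left(\frac{4}{3} - \frac{8}{9}\right)^{2} = \left(\frac{4}{9}\right)^{2} = \frac{16}{81} \approx 0.19753$)
$a \left(s{\left(z{\left(3 \right)} \right)} + b{\left(-7 - 8 \right)}\right) = \frac{16 \left(\left(-14 + 2 \cdot 5^{2}\right) - 37\right)}{81} = \frac{16 \left(\left(-14 + 2 \cdot 25\right) - 37\right)}{81} = \frac{16 \left(\left(-14 + 50\right) - 37\right)}{81} = \frac{16 \left(36 - 37\right)}{81} = \frac{16}{81} \left(-1\right) = - \frac{16}{81}$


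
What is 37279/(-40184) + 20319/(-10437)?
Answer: -401859873/139800136 ≈ -2.8745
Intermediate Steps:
37279/(-40184) + 20319/(-10437) = 37279*(-1/40184) + 20319*(-1/10437) = -37279/40184 - 6773/3479 = -401859873/139800136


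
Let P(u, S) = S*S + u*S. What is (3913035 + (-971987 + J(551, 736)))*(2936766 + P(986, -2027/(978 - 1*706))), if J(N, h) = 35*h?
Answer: 80376087123504939/9248 ≈ 8.6912e+12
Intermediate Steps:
P(u, S) = S² + S*u
(3913035 + (-971987 + J(551, 736)))*(2936766 + P(986, -2027/(978 - 1*706))) = (3913035 + (-971987 + 35*736))*(2936766 + (-2027/(978 - 1*706))*(-2027/(978 - 1*706) + 986)) = (3913035 + (-971987 + 25760))*(2936766 + (-2027/(978 - 706))*(-2027/(978 - 706) + 986)) = (3913035 - 946227)*(2936766 + (-2027/272)*(-2027/272 + 986)) = 2966808*(2936766 + (-2027*1/272)*(-2027*1/272 + 986)) = 2966808*(2936766 - 2027*(-2027/272 + 986)/272) = 2966808*(2936766 - 2027/272*266165/272) = 2966808*(2936766 - 539516455/73984) = 2966808*(216734179289/73984) = 80376087123504939/9248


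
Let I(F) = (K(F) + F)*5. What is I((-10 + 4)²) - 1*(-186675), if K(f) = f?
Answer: 187035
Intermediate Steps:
I(F) = 10*F (I(F) = (F + F)*5 = (2*F)*5 = 10*F)
I((-10 + 4)²) - 1*(-186675) = 10*(-10 + 4)² - 1*(-186675) = 10*(-6)² + 186675 = 10*36 + 186675 = 360 + 186675 = 187035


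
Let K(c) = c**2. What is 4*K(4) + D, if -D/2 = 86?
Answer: -108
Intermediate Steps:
D = -172 (D = -2*86 = -172)
4*K(4) + D = 4*4**2 - 172 = 4*16 - 172 = 64 - 172 = -108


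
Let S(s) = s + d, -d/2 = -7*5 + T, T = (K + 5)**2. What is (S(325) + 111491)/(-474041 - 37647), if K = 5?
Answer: -55843/255844 ≈ -0.21827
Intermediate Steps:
T = 100 (T = (5 + 5)**2 = 10**2 = 100)
d = -130 (d = -2*(-7*5 + 100) = -2*(-35 + 100) = -2*65 = -130)
S(s) = -130 + s (S(s) = s - 130 = -130 + s)
(S(325) + 111491)/(-474041 - 37647) = ((-130 + 325) + 111491)/(-474041 - 37647) = (195 + 111491)/(-511688) = 111686*(-1/511688) = -55843/255844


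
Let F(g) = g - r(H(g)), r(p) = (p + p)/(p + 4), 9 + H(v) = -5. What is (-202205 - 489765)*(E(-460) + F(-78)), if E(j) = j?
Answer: 374217376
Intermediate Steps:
H(v) = -14 (H(v) = -9 - 5 = -14)
r(p) = 2*p/(4 + p) (r(p) = (2*p)/(4 + p) = 2*p/(4 + p))
F(g) = -14/5 + g (F(g) = g - 2*(-14)/(4 - 14) = g - 2*(-14)/(-10) = g - 2*(-14)*(-1)/10 = g - 1*14/5 = g - 14/5 = -14/5 + g)
(-202205 - 489765)*(E(-460) + F(-78)) = (-202205 - 489765)*(-460 + (-14/5 - 78)) = -691970*(-460 - 404/5) = -691970*(-2704/5) = 374217376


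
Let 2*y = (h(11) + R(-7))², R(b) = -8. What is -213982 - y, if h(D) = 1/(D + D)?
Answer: -207165201/968 ≈ -2.1401e+5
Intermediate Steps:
h(D) = 1/(2*D)
y = 30625/968 (y = ((½)/11 - 8)²/2 = ((½)*(1/11) - 8)²/2 = (1/22 - 8)²/2 = (-175/22)²/2 = (½)*(30625/484) = 30625/968 ≈ 31.637)
-213982 - y = -213982 - 1*30625/968 = -213982 - 30625/968 = -207165201/968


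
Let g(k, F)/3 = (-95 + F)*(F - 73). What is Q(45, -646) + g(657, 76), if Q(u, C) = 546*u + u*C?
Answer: -4671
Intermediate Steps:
g(k, F) = 3*(-95 + F)*(-73 + F) (g(k, F) = 3*((-95 + F)*(F - 73)) = 3*((-95 + F)*(-73 + F)) = 3*(-95 + F)*(-73 + F))
Q(u, C) = 546*u + C*u
Q(45, -646) + g(657, 76) = 45*(546 - 646) + (20805 - 504*76 + 3*76²) = 45*(-100) + (20805 - 38304 + 3*5776) = -4500 + (20805 - 38304 + 17328) = -4500 - 171 = -4671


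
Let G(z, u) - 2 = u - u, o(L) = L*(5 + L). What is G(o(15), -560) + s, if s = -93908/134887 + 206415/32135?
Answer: 6698830803/866918749 ≈ 7.7272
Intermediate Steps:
G(z, u) = 2 (G(z, u) = 2 + (u - u) = 2 + 0 = 2)
s = 4964993305/866918749 (s = -93908*1/134887 + 206415*(1/32135) = -93908/134887 + 41283/6427 = 4964993305/866918749 ≈ 5.7272)
G(o(15), -560) + s = 2 + 4964993305/866918749 = 6698830803/866918749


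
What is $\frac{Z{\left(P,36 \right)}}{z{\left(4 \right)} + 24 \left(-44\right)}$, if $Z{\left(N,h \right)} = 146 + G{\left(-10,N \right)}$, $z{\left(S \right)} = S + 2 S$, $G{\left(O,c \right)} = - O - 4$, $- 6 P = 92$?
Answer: $- \frac{38}{261} \approx -0.14559$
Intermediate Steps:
$P = - \frac{46}{3}$ ($P = \left(- \frac{1}{6}\right) 92 = - \frac{46}{3} \approx -15.333$)
$G{\left(O,c \right)} = -4 - O$
$z{\left(S \right)} = 3 S$
$Z{\left(N,h \right)} = 152$ ($Z{\left(N,h \right)} = 146 - -6 = 146 + \left(-4 + 10\right) = 146 + 6 = 152$)
$\frac{Z{\left(P,36 \right)}}{z{\left(4 \right)} + 24 \left(-44\right)} = \frac{152}{3 \cdot 4 + 24 \left(-44\right)} = \frac{152}{12 - 1056} = \frac{152}{-1044} = 152 \left(- \frac{1}{1044}\right) = - \frac{38}{261}$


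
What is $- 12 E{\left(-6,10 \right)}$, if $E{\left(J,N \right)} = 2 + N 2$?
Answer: $-264$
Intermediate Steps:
$E{\left(J,N \right)} = 2 + 2 N$
$- 12 E{\left(-6,10 \right)} = - 12 \left(2 + 2 \cdot 10\right) = - 12 \left(2 + 20\right) = \left(-12\right) 22 = -264$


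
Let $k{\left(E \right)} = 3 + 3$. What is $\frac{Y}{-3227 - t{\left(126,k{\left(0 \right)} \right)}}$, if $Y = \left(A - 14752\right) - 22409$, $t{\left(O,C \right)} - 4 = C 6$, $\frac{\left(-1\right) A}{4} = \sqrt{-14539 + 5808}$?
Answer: $\frac{4129}{363} + \frac{4 i \sqrt{8731}}{3267} \approx 11.375 + 0.1144 i$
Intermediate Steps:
$A = - 4 i \sqrt{8731}$ ($A = - 4 \sqrt{-14539 + 5808} = - 4 \sqrt{-8731} = - 4 i \sqrt{8731} \approx - 373.76 i$)
$k{\left(E \right)} = 6$
$t{\left(O,C \right)} = 4 + 6 C$ ($t{\left(O,C \right)} = 4 + C 6 = 4 + 6 C$)
$Y = -37161 - 4 i \sqrt{8731}$ ($Y = \left(- 4 i \sqrt{8731} - 14752\right) - 22409 = \left(-14752 - 4 i \sqrt{8731}\right) - 22409 = -37161 - 4 i \sqrt{8731} \approx -37161.0 - 373.76 i$)
$\frac{Y}{-3227 - t{\left(126,k{\left(0 \right)} \right)}} = \frac{-37161 - 4 i \sqrt{8731}}{-3227 - \left(4 + 6 \cdot 6\right)} = \frac{-37161 - 4 i \sqrt{8731}}{-3227 - \left(4 + 36\right)} = \frac{-37161 - 4 i \sqrt{8731}}{-3227 - 40} = \frac{-37161 - 4 i \sqrt{8731}}{-3267} = \left(-37161 - 4 i \sqrt{8731}\right) \left(- \frac{1}{3267}\right) = \frac{4129}{363} + \frac{4 i \sqrt{8731}}{3267}$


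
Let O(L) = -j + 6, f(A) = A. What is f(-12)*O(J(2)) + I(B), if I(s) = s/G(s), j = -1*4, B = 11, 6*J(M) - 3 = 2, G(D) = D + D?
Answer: -239/2 ≈ -119.50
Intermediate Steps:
G(D) = 2*D
J(M) = ⅚ (J(M) = ½ + (⅙)*2 = ½ + ⅓ = ⅚)
j = -4
I(s) = ½ (I(s) = s/((2*s)) = s*(1/(2*s)) = ½)
O(L) = 10 (O(L) = -1*(-4) + 6 = 4 + 6 = 10)
f(-12)*O(J(2)) + I(B) = -12*10 + ½ = -120 + ½ = -239/2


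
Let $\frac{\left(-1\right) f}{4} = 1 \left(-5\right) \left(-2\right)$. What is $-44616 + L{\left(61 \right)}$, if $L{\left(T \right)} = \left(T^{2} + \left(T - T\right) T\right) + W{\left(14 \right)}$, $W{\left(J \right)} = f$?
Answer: $-40935$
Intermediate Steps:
$f = -40$ ($f = - 4 \cdot 1 \left(-5\right) \left(-2\right) = - 4 \left(\left(-5\right) \left(-2\right)\right) = \left(-4\right) 10 = -40$)
$W{\left(J \right)} = -40$
$L{\left(T \right)} = -40 + T^{2}$ ($L{\left(T \right)} = \left(T^{2} + \left(T - T\right) T\right) - 40 = \left(T^{2} + 0 T\right) - 40 = \left(T^{2} + 0\right) - 40 = T^{2} - 40 = -40 + T^{2}$)
$-44616 + L{\left(61 \right)} = -44616 - \left(40 - 61^{2}\right) = -44616 + \left(-40 + 3721\right) = -44616 + 3681 = -40935$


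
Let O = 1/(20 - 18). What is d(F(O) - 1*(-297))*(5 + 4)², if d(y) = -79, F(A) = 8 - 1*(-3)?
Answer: -6399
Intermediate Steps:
O = ½ (O = 1/2 = ½ ≈ 0.50000)
F(A) = 11 (F(A) = 8 + 3 = 11)
d(F(O) - 1*(-297))*(5 + 4)² = -79*(5 + 4)² = -79*9² = -79*81 = -6399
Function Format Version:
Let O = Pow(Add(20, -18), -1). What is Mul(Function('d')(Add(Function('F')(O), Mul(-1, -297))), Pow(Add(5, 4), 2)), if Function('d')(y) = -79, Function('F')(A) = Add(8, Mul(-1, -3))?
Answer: -6399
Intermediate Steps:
O = Rational(1, 2) (O = Pow(2, -1) = Rational(1, 2) ≈ 0.50000)
Function('F')(A) = 11 (Function('F')(A) = Add(8, 3) = 11)
Mul(Function('d')(Add(Function('F')(O), Mul(-1, -297))), Pow(Add(5, 4), 2)) = Mul(-79, Pow(Add(5, 4), 2)) = Mul(-79, Pow(9, 2)) = Mul(-79, 81) = -6399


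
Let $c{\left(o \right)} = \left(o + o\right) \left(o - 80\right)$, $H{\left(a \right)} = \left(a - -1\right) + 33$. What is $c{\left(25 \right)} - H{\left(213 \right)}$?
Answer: $-2997$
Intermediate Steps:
$H{\left(a \right)} = 34 + a$ ($H{\left(a \right)} = \left(a + 1\right) + 33 = \left(1 + a\right) + 33 = 34 + a$)
$c{\left(o \right)} = 2 o \left(-80 + o\right)$
$c{\left(25 \right)} - H{\left(213 \right)} = 2 \cdot 25 \left(-80 + 25\right) - \left(34 + 213\right) = 2 \cdot 25 \left(-55\right) - 247 = -2750 - 247 = -2997$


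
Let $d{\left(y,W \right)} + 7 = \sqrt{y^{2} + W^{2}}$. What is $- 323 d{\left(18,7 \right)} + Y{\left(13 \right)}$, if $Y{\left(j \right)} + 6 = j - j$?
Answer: $2255 - 323 \sqrt{373} \approx -3983.2$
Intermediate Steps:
$Y{\left(j \right)} = -6$ ($Y{\left(j \right)} = -6 + \left(j - j\right) = -6 + 0 = -6$)
$d{\left(y,W \right)} = -7 + \sqrt{W^{2} + y^{2}}$ ($d{\left(y,W \right)} = -7 + \sqrt{y^{2} + W^{2}} = -7 + \sqrt{W^{2} + y^{2}}$)
$- 323 d{\left(18,7 \right)} + Y{\left(13 \right)} = - 323 \left(-7 + \sqrt{7^{2} + 18^{2}}\right) - 6 = - 323 \left(-7 + \sqrt{49 + 324}\right) - 6 = - 323 \left(-7 + \sqrt{373}\right) - 6 = \left(2261 - 323 \sqrt{373}\right) - 6 = 2255 - 323 \sqrt{373}$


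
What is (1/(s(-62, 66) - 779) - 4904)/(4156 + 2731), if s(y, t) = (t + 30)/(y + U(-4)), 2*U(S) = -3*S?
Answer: -26800367/37637455 ≈ -0.71207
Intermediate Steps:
U(S) = -3*S/2 (U(S) = (-3*S)/2 = -3*S/2)
s(y, t) = (30 + t)/(6 + y) (s(y, t) = (t + 30)/(y - 3/2*(-4)) = (30 + t)/(y + 6) = (30 + t)/(6 + y))
(1/(s(-62, 66) - 779) - 4904)/(4156 + 2731) = (1/((30 + 66)/(6 - 62) - 779) - 4904)/(4156 + 2731) = (1/(96/(-56) - 779) - 4904)/6887 = (1/(-1/56*96 - 779) - 4904)*(1/6887) = (1/(-12/7 - 779) - 4904)*(1/6887) = (1/(-5465/7) - 4904)*(1/6887) = (-7/5465 - 4904)*(1/6887) = -26800367/5465*1/6887 = -26800367/37637455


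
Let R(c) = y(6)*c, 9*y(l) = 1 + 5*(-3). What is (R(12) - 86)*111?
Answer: -11618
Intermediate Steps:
y(l) = -14/9 (y(l) = (1 + 5*(-3))/9 = (1 - 15)/9 = (1/9)*(-14) = -14/9)
R(c) = -14*c/9
(R(12) - 86)*111 = (-14/9*12 - 86)*111 = (-56/3 - 86)*111 = -314/3*111 = -11618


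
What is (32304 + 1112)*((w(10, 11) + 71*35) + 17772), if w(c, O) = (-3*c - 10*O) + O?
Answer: 672597248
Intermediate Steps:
w(c, O) = -9*O - 3*c (w(c, O) = (-10*O - 3*c) + O = -9*O - 3*c)
(32304 + 1112)*((w(10, 11) + 71*35) + 17772) = (32304 + 1112)*(((-9*11 - 3*10) + 71*35) + 17772) = 33416*(((-99 - 30) + 2485) + 17772) = 33416*((-129 + 2485) + 17772) = 33416*(2356 + 17772) = 33416*20128 = 672597248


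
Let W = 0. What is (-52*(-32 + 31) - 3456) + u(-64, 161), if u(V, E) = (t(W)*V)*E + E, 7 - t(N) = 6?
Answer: -13547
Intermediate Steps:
t(N) = 1 (t(N) = 7 - 1*6 = 7 - 6 = 1)
u(V, E) = E + E*V (u(V, E) = (1*V)*E + E = V*E + E = E*V + E = E + E*V)
(-52*(-32 + 31) - 3456) + u(-64, 161) = (-52*(-32 + 31) - 3456) + 161*(1 - 64) = (-52*(-1) - 3456) + 161*(-63) = (52 - 3456) - 10143 = -3404 - 10143 = -13547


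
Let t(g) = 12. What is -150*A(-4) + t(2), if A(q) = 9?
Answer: -1338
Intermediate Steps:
-150*A(-4) + t(2) = -150*9 + 12 = -1350 + 12 = -1338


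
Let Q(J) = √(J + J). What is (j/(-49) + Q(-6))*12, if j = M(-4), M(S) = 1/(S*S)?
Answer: -3/196 + 24*I*√3 ≈ -0.015306 + 41.569*I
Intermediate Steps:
M(S) = S⁻² (M(S) = 1/(S²) = S⁻²)
Q(J) = √2*√J (Q(J) = √(2*J) = √2*√J)
j = 1/16 (j = (-4)⁻² = 1/16 ≈ 0.062500)
(j/(-49) + Q(-6))*12 = ((1/16)/(-49) + √2*√(-6))*12 = ((1/16)*(-1/49) + √2*(I*√6))*12 = (-1/784 + 2*I*√3)*12 = -3/196 + 24*I*√3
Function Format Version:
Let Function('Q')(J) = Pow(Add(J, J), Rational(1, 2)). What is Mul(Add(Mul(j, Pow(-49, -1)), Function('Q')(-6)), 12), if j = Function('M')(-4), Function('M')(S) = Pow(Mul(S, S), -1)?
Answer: Add(Rational(-3, 196), Mul(24, I, Pow(3, Rational(1, 2)))) ≈ Add(-0.015306, Mul(41.569, I))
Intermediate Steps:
Function('M')(S) = Pow(S, -2) (Function('M')(S) = Pow(Pow(S, 2), -1) = Pow(S, -2))
Function('Q')(J) = Mul(Pow(2, Rational(1, 2)), Pow(J, Rational(1, 2))) (Function('Q')(J) = Pow(Mul(2, J), Rational(1, 2)) = Mul(Pow(2, Rational(1, 2)), Pow(J, Rational(1, 2))))
j = Rational(1, 16) (j = Pow(-4, -2) = Rational(1, 16) ≈ 0.062500)
Mul(Add(Mul(j, Pow(-49, -1)), Function('Q')(-6)), 12) = Mul(Add(Mul(Rational(1, 16), Pow(-49, -1)), Mul(Pow(2, Rational(1, 2)), Pow(-6, Rational(1, 2)))), 12) = Mul(Add(Mul(Rational(1, 16), Rational(-1, 49)), Mul(Pow(2, Rational(1, 2)), Mul(I, Pow(6, Rational(1, 2))))), 12) = Mul(Add(Rational(-1, 784), Mul(2, I, Pow(3, Rational(1, 2)))), 12) = Add(Rational(-3, 196), Mul(24, I, Pow(3, Rational(1, 2))))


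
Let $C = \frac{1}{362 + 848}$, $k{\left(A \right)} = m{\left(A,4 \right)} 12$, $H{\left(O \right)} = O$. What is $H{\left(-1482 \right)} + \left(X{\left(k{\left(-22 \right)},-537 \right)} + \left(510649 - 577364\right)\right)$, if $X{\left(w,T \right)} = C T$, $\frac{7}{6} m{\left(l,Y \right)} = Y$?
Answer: $- \frac{82518907}{1210} \approx -68198.0$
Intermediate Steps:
$m{\left(l,Y \right)} = \frac{6 Y}{7}$
$k{\left(A \right)} = \frac{288}{7}$ ($k{\left(A \right)} = \frac{6}{7} \cdot 4 \cdot 12 = \frac{24}{7} \cdot 12 = \frac{288}{7}$)
$C = \frac{1}{1210} \approx 0.00082645$
$X{\left(w,T \right)} = \frac{T}{1210}$
$H{\left(-1482 \right)} + \left(X{\left(k{\left(-22 \right)},-537 \right)} + \left(510649 - 577364\right)\right) = -1482 + \left(\frac{1}{1210} \left(-537\right) + \left(510649 - 577364\right)\right) = -1482 - \frac{80725687}{1210} = - \frac{82518907}{1210}$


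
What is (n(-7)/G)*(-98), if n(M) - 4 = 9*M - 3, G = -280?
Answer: -217/10 ≈ -21.700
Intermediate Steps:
n(M) = 1 + 9*M (n(M) = 4 + (9*M - 3) = 4 + (-3 + 9*M) = 1 + 9*M)
(n(-7)/G)*(-98) = ((1 + 9*(-7))/(-280))*(-98) = ((1 - 63)*(-1/280))*(-98) = -62*(-1/280)*(-98) = (31/140)*(-98) = -217/10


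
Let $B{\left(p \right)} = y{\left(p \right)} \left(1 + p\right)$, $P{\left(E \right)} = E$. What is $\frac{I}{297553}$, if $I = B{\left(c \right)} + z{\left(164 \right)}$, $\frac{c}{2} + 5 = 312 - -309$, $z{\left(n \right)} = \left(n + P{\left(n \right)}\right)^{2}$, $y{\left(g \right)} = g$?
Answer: $\frac{1626640}{297553} \approx 5.4667$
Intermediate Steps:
$z{\left(n \right)} = 4 n^{2}$ ($z{\left(n \right)} = \left(n + n\right)^{2} = \left(2 n\right)^{2} = 4 n^{2}$)
$c = 1232$ ($c = -10 + 2 \left(312 - -309\right) = -10 + 2 \left(312 + 309\right) = -10 + 2 \cdot 621 = -10 + 1242 = 1232$)
$B{\left(p \right)} = p \left(1 + p\right)$
$I = 1626640$ ($I = 1232 \left(1 + 1232\right) + 4 \cdot 164^{2} = 1232 \cdot 1233 + 4 \cdot 26896 = 1519056 + 107584 = 1626640$)
$\frac{I}{297553} = \frac{1626640}{297553}$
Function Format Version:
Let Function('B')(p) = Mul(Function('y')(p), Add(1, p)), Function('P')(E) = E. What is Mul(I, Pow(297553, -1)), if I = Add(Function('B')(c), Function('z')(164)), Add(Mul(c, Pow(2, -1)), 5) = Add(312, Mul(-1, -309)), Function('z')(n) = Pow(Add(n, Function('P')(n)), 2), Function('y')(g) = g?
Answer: Rational(1626640, 297553) ≈ 5.4667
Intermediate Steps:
Function('z')(n) = Mul(4, Pow(n, 2)) (Function('z')(n) = Pow(Add(n, n), 2) = Pow(Mul(2, n), 2) = Mul(4, Pow(n, 2)))
c = 1232 (c = Add(-10, Mul(2, Add(312, Mul(-1, -309)))) = Add(-10, Mul(2, Add(312, 309))) = Add(-10, Mul(2, 621)) = Add(-10, 1242) = 1232)
Function('B')(p) = Mul(p, Add(1, p))
I = 1626640 (I = Add(Mul(1232, Add(1, 1232)), Mul(4, Pow(164, 2))) = Add(Mul(1232, 1233), Mul(4, 26896)) = Add(1519056, 107584) = 1626640)
Mul(I, Pow(297553, -1)) = Mul(1626640, Pow(297553, -1)) = Mul(1626640, Rational(1, 297553)) = Rational(1626640, 297553)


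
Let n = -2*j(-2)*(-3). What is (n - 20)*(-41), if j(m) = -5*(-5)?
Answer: -5330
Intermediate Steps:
j(m) = 25
n = 150 (n = -2*25*(-3) = -50*(-3) = 150)
(n - 20)*(-41) = (150 - 20)*(-41) = 130*(-41) = -5330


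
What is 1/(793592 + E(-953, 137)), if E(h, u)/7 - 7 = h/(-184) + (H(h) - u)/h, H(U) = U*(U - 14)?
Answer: 175352/137986112863 ≈ 1.2708e-6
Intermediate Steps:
H(U) = U*(-14 + U)
E(h, u) = 49 - 7*h/184 + 7*(-u + h*(-14 + h))/h (E(h, u) = 49 + 7*(h/(-184) + (h*(-14 + h) - u)/h) = 49 + 7*(h*(-1/184) + (-u + h*(-14 + h))/h) = 49 + 7*(-h/184 + (-u + h*(-14 + h))/h) = 49 + (-7*h/184 + 7*(-u + h*(-14 + h))/h) = 49 - 7*h/184 + 7*(-u + h*(-14 + h))/h)
1/(793592 + E(-953, 137)) = 1/(793592 + (-49 + (1281/184)*(-953) - 7*137/(-953))) = 1/(793592 + (-49 - 1220793/184 - 7*137*(-1/953))) = 1/(793592 + (-49 - 1220793/184 + 959/953)) = 1/(793592 - 1171831521/175352) = 1/(137986112863/175352) = 175352/137986112863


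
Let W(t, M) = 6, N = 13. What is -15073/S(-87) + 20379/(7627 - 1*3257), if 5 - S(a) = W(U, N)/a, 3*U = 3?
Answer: -1907205577/642390 ≈ -2968.9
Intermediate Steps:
U = 1 (U = (⅓)*3 = 1)
S(a) = 5 - 6/a
-15073/S(-87) + 20379/(7627 - 1*3257) = -15073/(5 - 6/(-87)) + 20379/(7627 - 1*3257) = -15073/(5 - 6*(-1/87)) + 20379/(7627 - 3257) = -15073/(5 + 2/29) + 20379/4370 = -15073/147/29 + 20379*(1/4370) = -15073*29/147 + 20379/4370 = -437117/147 + 20379/4370 = -1907205577/642390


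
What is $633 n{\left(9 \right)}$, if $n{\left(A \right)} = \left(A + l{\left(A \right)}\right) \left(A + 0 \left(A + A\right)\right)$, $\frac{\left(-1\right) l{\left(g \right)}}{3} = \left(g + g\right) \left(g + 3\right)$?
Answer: $-3640383$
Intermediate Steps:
$l{\left(g \right)} = - 6 g \left(3 + g\right)$ ($l{\left(g \right)} = - 3 \left(g + g\right) \left(g + 3\right) = - 3 \cdot 2 g \left(3 + g\right) = - 6 g \left(3 + g\right)$)
$n{\left(A \right)} = A \left(A - 6 A \left(3 + A\right)\right)$ ($n{\left(A \right)} = \left(A - 6 A \left(3 + A\right)\right) \left(A + 0 \left(A + A\right)\right) = \left(A - 6 A \left(3 + A\right)\right) \left(A + 0 \cdot 2 A\right) = \left(A - 6 A \left(3 + A\right)\right) \left(A + 0\right) = \left(A - 6 A \left(3 + A\right)\right) A = A \left(A - 6 A \left(3 + A\right)\right)$)
$633 n{\left(9 \right)} = 633 \left(- 9^{2} \left(17 + 6 \cdot 9\right)\right) = 633 \left(\left(-1\right) 81 \left(17 + 54\right)\right) = 633 \left(\left(-1\right) 81 \cdot 71\right) = 633 \left(-5751\right) = -3640383$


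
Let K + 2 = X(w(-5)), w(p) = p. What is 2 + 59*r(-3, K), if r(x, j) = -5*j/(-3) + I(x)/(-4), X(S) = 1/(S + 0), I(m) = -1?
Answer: -2395/12 ≈ -199.58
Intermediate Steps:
X(S) = 1/S
K = -11/5 (K = -2 + 1/(-5) = -2 - ⅕ = -11/5 ≈ -2.2000)
r(x, j) = ¼ + 5*j/3 (r(x, j) = -5*j/(-3) - 1/(-4) = -5*j*(-⅓) - 1*(-¼) = 5*j/3 + ¼ = ¼ + 5*j/3)
2 + 59*r(-3, K) = 2 + 59*(¼ + (5/3)*(-11/5)) = 2 + 59*(¼ - 11/3) = 2 + 59*(-41/12) = 2 - 2419/12 = -2395/12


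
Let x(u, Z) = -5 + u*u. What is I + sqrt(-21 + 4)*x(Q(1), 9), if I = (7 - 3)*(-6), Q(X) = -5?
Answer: -24 + 20*I*sqrt(17) ≈ -24.0 + 82.462*I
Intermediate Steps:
x(u, Z) = -5 + u**2
I = -24 (I = 4*(-6) = -24)
I + sqrt(-21 + 4)*x(Q(1), 9) = -24 + sqrt(-21 + 4)*(-5 + (-5)**2) = -24 + sqrt(-17)*(-5 + 25) = -24 + (I*sqrt(17))*20 = -24 + 20*I*sqrt(17)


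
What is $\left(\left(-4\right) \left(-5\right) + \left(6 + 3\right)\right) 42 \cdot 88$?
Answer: $107184$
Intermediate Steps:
$\left(\left(-4\right) \left(-5\right) + \left(6 + 3\right)\right) 42 \cdot 88 = \left(20 + 9\right) 42 \cdot 88 = 29 \cdot 42 \cdot 88 = 1218 \cdot 88 = 107184$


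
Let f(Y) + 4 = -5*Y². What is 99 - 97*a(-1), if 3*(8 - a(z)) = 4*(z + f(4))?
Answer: -35011/3 ≈ -11670.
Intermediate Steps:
f(Y) = -4 - 5*Y²
a(z) = 120 - 4*z/3 (a(z) = 8 - 4*(z + (-4 - 5*4²))/3 = 8 - 4*(z + (-4 - 5*16))/3 = 8 - 4*(z + (-4 - 80))/3 = 8 - 4*(z - 84)/3 = 8 - 4*(-84 + z)/3 = 8 - (-336 + 4*z)/3 = 8 + (112 - 4*z/3) = 120 - 4*z/3)
99 - 97*a(-1) = 99 - 97*(120 - 4/3*(-1)) = 99 - 97*(120 + 4/3) = 99 - 97*364/3 = 99 - 35308/3 = -35011/3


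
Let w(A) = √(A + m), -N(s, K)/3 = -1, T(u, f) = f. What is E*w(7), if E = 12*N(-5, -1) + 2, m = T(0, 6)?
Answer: 38*√13 ≈ 137.01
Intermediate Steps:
m = 6
N(s, K) = 3 (N(s, K) = -3*(-1) = 3)
w(A) = √(6 + A) (w(A) = √(A + 6) = √(6 + A))
E = 38 (E = 12*3 + 2 = 36 + 2 = 38)
E*w(7) = 38*√(6 + 7) = 38*√13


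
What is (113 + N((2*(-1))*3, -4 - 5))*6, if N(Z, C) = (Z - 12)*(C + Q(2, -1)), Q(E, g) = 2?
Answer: 1434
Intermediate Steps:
N(Z, C) = (-12 + Z)*(2 + C) (N(Z, C) = (Z - 12)*(C + 2) = (-12 + Z)*(2 + C))
(113 + N((2*(-1))*3, -4 - 5))*6 = (113 + (-24 - 12*(-4 - 5) + 2*((2*(-1))*3) + (-4 - 5)*((2*(-1))*3)))*6 = (113 + (-24 - 12*(-9) + 2*(-2*3) - (-18)*3))*6 = (113 + (-24 + 108 + 2*(-6) - 9*(-6)))*6 = (113 + (-24 + 108 - 12 + 54))*6 = (113 + 126)*6 = 239*6 = 1434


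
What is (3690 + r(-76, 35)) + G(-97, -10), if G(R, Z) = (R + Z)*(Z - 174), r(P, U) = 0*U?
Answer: 23378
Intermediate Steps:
r(P, U) = 0
G(R, Z) = (-174 + Z)*(R + Z) (G(R, Z) = (R + Z)*(-174 + Z) = (-174 + Z)*(R + Z))
(3690 + r(-76, 35)) + G(-97, -10) = (3690 + 0) + ((-10)**2 - 174*(-97) - 174*(-10) - 97*(-10)) = 3690 + (100 + 16878 + 1740 + 970) = 3690 + 19688 = 23378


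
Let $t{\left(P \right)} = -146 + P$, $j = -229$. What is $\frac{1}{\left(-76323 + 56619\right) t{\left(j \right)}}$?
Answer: $\frac{1}{7389000} \approx 1.3534 \cdot 10^{-7}$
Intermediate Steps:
$\frac{1}{\left(-76323 + 56619\right) t{\left(j \right)}} = \frac{1}{\left(-76323 + 56619\right) \left(-146 - 229\right)} = \frac{1}{\left(-19704\right) \left(-375\right)} = \left(- \frac{1}{19704}\right) \left(- \frac{1}{375}\right) = \frac{1}{7389000}$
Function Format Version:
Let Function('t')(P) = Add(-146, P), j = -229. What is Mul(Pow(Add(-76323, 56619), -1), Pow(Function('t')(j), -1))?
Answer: Rational(1, 7389000) ≈ 1.3534e-7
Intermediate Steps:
Mul(Pow(Add(-76323, 56619), -1), Pow(Function('t')(j), -1)) = Mul(Pow(Add(-76323, 56619), -1), Pow(Add(-146, -229), -1)) = Mul(Pow(-19704, -1), Pow(-375, -1)) = Mul(Rational(-1, 19704), Rational(-1, 375)) = Rational(1, 7389000)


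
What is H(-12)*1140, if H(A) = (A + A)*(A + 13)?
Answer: -27360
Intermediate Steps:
H(A) = 2*A*(13 + A) (H(A) = (2*A)*(13 + A) = 2*A*(13 + A))
H(-12)*1140 = (2*(-12)*(13 - 12))*1140 = (2*(-12)*1)*1140 = -24*1140 = -27360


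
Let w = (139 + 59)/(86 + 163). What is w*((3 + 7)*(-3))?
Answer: -1980/83 ≈ -23.855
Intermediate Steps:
w = 66/83 (w = 198/249 = 198*(1/249) = 66/83 ≈ 0.79518)
w*((3 + 7)*(-3)) = 66*((3 + 7)*(-3))/83 = 66*(10*(-3))/83 = (66/83)*(-30) = -1980/83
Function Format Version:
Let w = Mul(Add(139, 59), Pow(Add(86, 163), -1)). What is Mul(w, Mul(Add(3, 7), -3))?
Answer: Rational(-1980, 83) ≈ -23.855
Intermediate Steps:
w = Rational(66, 83) (w = Mul(198, Pow(249, -1)) = Mul(198, Rational(1, 249)) = Rational(66, 83) ≈ 0.79518)
Mul(w, Mul(Add(3, 7), -3)) = Mul(Rational(66, 83), Mul(Add(3, 7), -3)) = Mul(Rational(66, 83), Mul(10, -3)) = Mul(Rational(66, 83), -30) = Rational(-1980, 83)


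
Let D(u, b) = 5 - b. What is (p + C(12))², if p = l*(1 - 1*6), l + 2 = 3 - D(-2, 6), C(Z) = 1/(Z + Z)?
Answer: 57121/576 ≈ 99.168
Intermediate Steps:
C(Z) = 1/(2*Z)
l = 2 (l = -2 + (3 - (5 - 1*6)) = -2 + (3 - (5 - 6)) = -2 + (3 - 1*(-1)) = -2 + (3 + 1) = -2 + 4 = 2)
p = -10 (p = 2*(1 - 1*6) = 2*(1 - 6) = 2*(-5) = -10)
(p + C(12))² = (-10 + (½)/12)² = (-10 + (½)*(1/12))² = (-10 + 1/24)² = (-239/24)² = 57121/576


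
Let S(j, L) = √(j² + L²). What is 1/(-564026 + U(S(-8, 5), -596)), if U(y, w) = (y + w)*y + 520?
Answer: -563417/317407101665 + 596*√89/317407101665 ≈ -1.7573e-6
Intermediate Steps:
S(j, L) = √(L² + j²)
U(y, w) = 520 + y*(w + y) (U(y, w) = (w + y)*y + 520 = y*(w + y) + 520 = 520 + y*(w + y))
1/(-564026 + U(S(-8, 5), -596)) = 1/(-564026 + (520 + (√(5² + (-8)²))² - 596*√(5² + (-8)²))) = 1/(-564026 + (520 + (√(25 + 64))² - 596*√(25 + 64))) = 1/(-564026 + (520 + (√89)² - 596*√89)) = 1/(-564026 + (520 + 89 - 596*√89)) = 1/(-564026 + (609 - 596*√89)) = 1/(-563417 - 596*√89)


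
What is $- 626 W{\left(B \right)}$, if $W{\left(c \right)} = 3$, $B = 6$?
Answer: $-1878$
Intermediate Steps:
$- 626 W{\left(B \right)} = \left(-626\right) 3 = -1878$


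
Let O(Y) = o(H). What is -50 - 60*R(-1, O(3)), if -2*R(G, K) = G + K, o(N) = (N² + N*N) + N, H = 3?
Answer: 550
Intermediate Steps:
o(N) = N + 2*N² (o(N) = (N² + N²) + N = 2*N² + N = N + 2*N²)
O(Y) = 21 (O(Y) = 3*(1 + 2*3) = 3*(1 + 6) = 3*7 = 21)
R(G, K) = -G/2 - K/2 (R(G, K) = -(G + K)/2 = -G/2 - K/2)
-50 - 60*R(-1, O(3)) = -50 - 60*(-½*(-1) - ½*21) = -50 - 60*(½ - 21/2) = -50 - 60*(-10) = -50 + 600 = 550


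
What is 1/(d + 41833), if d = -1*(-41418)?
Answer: 1/83251 ≈ 1.2012e-5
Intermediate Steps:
d = 41418
1/(d + 41833) = 1/(41418 + 41833) = 1/83251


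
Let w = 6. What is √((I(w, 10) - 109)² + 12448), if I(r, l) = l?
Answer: √22249 ≈ 149.16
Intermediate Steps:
√((I(w, 10) - 109)² + 12448) = √((10 - 109)² + 12448) = √((-99)² + 12448) = √(9801 + 12448) = √22249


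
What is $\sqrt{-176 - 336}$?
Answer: $16 i \sqrt{2} \approx 22.627 i$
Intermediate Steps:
$\sqrt{-176 - 336} = \sqrt{-512} = 16 i \sqrt{2}$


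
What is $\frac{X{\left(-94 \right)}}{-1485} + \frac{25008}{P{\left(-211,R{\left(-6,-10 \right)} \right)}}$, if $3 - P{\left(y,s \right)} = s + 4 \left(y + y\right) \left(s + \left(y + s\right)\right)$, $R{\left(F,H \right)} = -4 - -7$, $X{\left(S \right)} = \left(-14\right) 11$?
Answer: $\frac{36712}{1167885} \approx 0.031435$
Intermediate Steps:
$X{\left(S \right)} = -154$
$R{\left(F,H \right)} = 3$ ($R{\left(F,H \right)} = -4 + 7 = 3$)
$P{\left(y,s \right)} = 3 - s - 8 y \left(y + 2 s\right)$ ($P{\left(y,s \right)} = 3 - \left(s + 4 \left(y + y\right) \left(s + \left(y + s\right)\right)\right) = 3 - \left(s + 4 \cdot 2 y \left(s + \left(s + y\right)\right)\right) = 3 - \left(s + 4 \cdot 2 y \left(y + 2 s\right)\right) = 3 - \left(s + 8 y \left(y + 2 s\right)\right) = 3 - s - 8 y \left(y + 2 s\right)$)
$\frac{X{\left(-94 \right)}}{-1485} + \frac{25008}{P{\left(-211,R{\left(-6,-10 \right)} \right)}} = - \frac{154}{-1485} + \frac{25008}{3 - 3 - 8 \left(-211\right)^{2} - 48 \left(-211\right)} = \left(-154\right) \left(- \frac{1}{1485}\right) + \frac{25008}{3 - 3 - 356168 + 10128} = \frac{14}{135} + \frac{25008}{3 - 3 - 356168 + 10128} = \frac{14}{135} + \frac{25008}{-346040} = \frac{14}{135} + 25008 \left(- \frac{1}{346040}\right) = \frac{14}{135} - \frac{3126}{43255} = \frac{36712}{1167885}$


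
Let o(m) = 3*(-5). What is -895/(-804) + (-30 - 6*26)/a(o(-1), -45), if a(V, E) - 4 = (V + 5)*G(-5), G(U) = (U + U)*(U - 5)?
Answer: 86747/66732 ≈ 1.2999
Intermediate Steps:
G(U) = 2*U*(-5 + U) (G(U) = (2*U)*(-5 + U) = 2*U*(-5 + U))
o(m) = -15
a(V, E) = 504 + 100*V (a(V, E) = 4 + (V + 5)*(2*(-5)*(-5 - 5)) = 4 + (5 + V)*(2*(-5)*(-10)) = 4 + (5 + V)*100 = 4 + (500 + 100*V) = 504 + 100*V)
-895/(-804) + (-30 - 6*26)/a(o(-1), -45) = -895/(-804) + (-30 - 6*26)/(504 + 100*(-15)) = -895*(-1/804) + (-30 - 156)/(504 - 1500) = 895/804 - 186/(-996) = 895/804 - 186*(-1/996) = 895/804 + 31/166 = 86747/66732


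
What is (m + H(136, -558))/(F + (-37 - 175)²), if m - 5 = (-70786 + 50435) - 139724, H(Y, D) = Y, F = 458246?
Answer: -79967/251595 ≈ -0.31784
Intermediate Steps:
m = -160070 (m = 5 + ((-70786 + 50435) - 139724) = 5 + (-20351 - 139724) = 5 - 160075 = -160070)
(m + H(136, -558))/(F + (-37 - 175)²) = (-160070 + 136)/(458246 + (-37 - 175)²) = -159934/(458246 + (-212)²) = -159934/(458246 + 44944) = -159934/503190 = -159934*1/503190 = -79967/251595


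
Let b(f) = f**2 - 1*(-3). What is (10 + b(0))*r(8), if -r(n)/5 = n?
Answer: -520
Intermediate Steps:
r(n) = -5*n
b(f) = 3 + f**2 (b(f) = f**2 + 3 = 3 + f**2)
(10 + b(0))*r(8) = (10 + (3 + 0**2))*(-5*8) = (10 + (3 + 0))*(-40) = (10 + 3)*(-40) = 13*(-40) = -520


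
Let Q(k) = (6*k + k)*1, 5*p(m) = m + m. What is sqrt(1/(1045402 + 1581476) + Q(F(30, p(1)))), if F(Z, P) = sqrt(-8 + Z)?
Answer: sqrt(2626878 + 48303416188188*sqrt(22))/2626878 ≈ 5.7300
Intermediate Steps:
p(m) = 2*m/5 (p(m) = (m + m)/5 = (2*m)/5 = 2*m/5)
Q(k) = 7*k (Q(k) = (7*k)*1 = 7*k)
sqrt(1/(1045402 + 1581476) + Q(F(30, p(1)))) = sqrt(1/(1045402 + 1581476) + 7*sqrt(-8 + 30)) = sqrt(1/2626878 + 7*sqrt(22))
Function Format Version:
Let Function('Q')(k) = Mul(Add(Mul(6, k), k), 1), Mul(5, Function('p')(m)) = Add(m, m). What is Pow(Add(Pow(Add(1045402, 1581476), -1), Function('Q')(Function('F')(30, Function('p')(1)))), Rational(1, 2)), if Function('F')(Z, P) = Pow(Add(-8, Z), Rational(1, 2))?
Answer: Mul(Rational(1, 2626878), Pow(Add(2626878, Mul(48303416188188, Pow(22, Rational(1, 2)))), Rational(1, 2))) ≈ 5.7300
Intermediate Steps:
Function('p')(m) = Mul(Rational(2, 5), m) (Function('p')(m) = Mul(Rational(1, 5), Add(m, m)) = Mul(Rational(1, 5), Mul(2, m)) = Mul(Rational(2, 5), m))
Function('Q')(k) = Mul(7, k) (Function('Q')(k) = Mul(Mul(7, k), 1) = Mul(7, k))
Pow(Add(Pow(Add(1045402, 1581476), -1), Function('Q')(Function('F')(30, Function('p')(1)))), Rational(1, 2)) = Pow(Add(Pow(Add(1045402, 1581476), -1), Mul(7, Pow(Add(-8, 30), Rational(1, 2)))), Rational(1, 2)) = Pow(Add(Pow(2626878, -1), Mul(7, Pow(22, Rational(1, 2)))), Rational(1, 2)) = Pow(Add(Rational(1, 2626878), Mul(7, Pow(22, Rational(1, 2)))), Rational(1, 2))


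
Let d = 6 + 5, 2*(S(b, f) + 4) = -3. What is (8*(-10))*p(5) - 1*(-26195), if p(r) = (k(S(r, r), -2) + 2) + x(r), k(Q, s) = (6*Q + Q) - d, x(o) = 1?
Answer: 29915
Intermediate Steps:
S(b, f) = -11/2 (S(b, f) = -4 + (½)*(-3) = -4 - 3/2 = -11/2)
d = 11
k(Q, s) = -11 + 7*Q (k(Q, s) = (6*Q + Q) - 1*11 = 7*Q - 11 = -11 + 7*Q)
p(r) = -93/2 (p(r) = ((-11 + 7*(-11/2)) + 2) + 1 = ((-11 - 77/2) + 2) + 1 = (-99/2 + 2) + 1 = -95/2 + 1 = -93/2)
(8*(-10))*p(5) - 1*(-26195) = (8*(-10))*(-93/2) - 1*(-26195) = -80*(-93/2) + 26195 = 3720 + 26195 = 29915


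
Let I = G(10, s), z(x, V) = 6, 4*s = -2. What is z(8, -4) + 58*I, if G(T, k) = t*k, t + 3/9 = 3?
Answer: -214/3 ≈ -71.333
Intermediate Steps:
s = -½ (s = (¼)*(-2) = -½ ≈ -0.50000)
t = 8/3 (t = -⅓ + 3 = 8/3 ≈ 2.6667)
G(T, k) = 8*k/3
I = -4/3 (I = (8/3)*(-½) = -4/3 ≈ -1.3333)
z(8, -4) + 58*I = 6 + 58*(-4/3) = 6 - 232/3 = -214/3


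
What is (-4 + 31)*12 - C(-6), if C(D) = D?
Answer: 330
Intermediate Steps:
(-4 + 31)*12 - C(-6) = (-4 + 31)*12 - 1*(-6) = 27*12 + 6 = 324 + 6 = 330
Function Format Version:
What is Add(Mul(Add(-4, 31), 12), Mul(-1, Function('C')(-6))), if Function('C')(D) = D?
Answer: 330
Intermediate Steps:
Add(Mul(Add(-4, 31), 12), Mul(-1, Function('C')(-6))) = Add(Mul(Add(-4, 31), 12), Mul(-1, -6)) = Add(Mul(27, 12), 6) = Add(324, 6) = 330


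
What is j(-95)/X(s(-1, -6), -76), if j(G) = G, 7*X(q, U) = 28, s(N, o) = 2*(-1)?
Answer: -95/4 ≈ -23.750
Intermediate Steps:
s(N, o) = -2
X(q, U) = 4 (X(q, U) = (⅐)*28 = 4)
j(-95)/X(s(-1, -6), -76) = -95/4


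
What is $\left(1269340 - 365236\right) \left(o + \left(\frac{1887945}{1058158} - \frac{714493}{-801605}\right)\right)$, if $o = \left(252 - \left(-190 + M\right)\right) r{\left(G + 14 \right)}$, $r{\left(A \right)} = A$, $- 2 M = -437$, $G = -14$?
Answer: $\frac{1025901561796840188}{424112371795} \approx 2.4189 \cdot 10^{6}$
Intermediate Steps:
$M = \frac{437}{2}$ ($M = \left(- \frac{1}{2}\right) \left(-437\right) = \frac{437}{2} \approx 218.5$)
$o = 0$ ($o = \left(252 + \left(190 - \frac{437}{2}\right)\right) \left(-14 + 14\right) = \left(252 + \left(190 - \frac{437}{2}\right)\right) 0 = \left(252 - \frac{57}{2}\right) 0 = \frac{447}{2} \cdot 0 = 0$)
$\left(1269340 - 365236\right) \left(o + \left(\frac{1887945}{1058158} - \frac{714493}{-801605}\right)\right) = \left(1269340 - 365236\right) \left(0 + \left(\frac{1887945}{1058158} - \frac{714493}{-801605}\right)\right) = 904104 \left(0 + \left(1887945 \cdot \frac{1}{1058158} - - \frac{714493}{801605}\right)\right) = 904104 \left(0 + \left(\frac{1887945}{1058158} + \frac{714493}{801605}\right)\right) = 904104 \left(0 + \frac{2269432635619}{848224743590}\right) = 904104 \cdot \frac{2269432635619}{848224743590} = \frac{1025901561796840188}{424112371795}$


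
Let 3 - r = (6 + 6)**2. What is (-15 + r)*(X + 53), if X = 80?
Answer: -20748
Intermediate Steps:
r = -141 (r = 3 - (6 + 6)**2 = 3 - 1*12**2 = 3 - 1*144 = 3 - 144 = -141)
(-15 + r)*(X + 53) = (-15 - 141)*(80 + 53) = -156*133 = -20748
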